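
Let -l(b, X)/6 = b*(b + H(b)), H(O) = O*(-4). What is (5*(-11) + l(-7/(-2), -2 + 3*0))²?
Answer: 109561/4 ≈ 27390.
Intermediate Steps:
H(O) = -4*O
l(b, X) = 18*b² (l(b, X) = -6*b*(b - 4*b) = -6*b*(-3*b) = -(-18)*b² = 18*b²)
(5*(-11) + l(-7/(-2), -2 + 3*0))² = (5*(-11) + 18*(-7/(-2))²)² = (-55 + 18*(-7*(-½))²)² = (-55 + 18*(7/2)²)² = (-55 + 18*(49/4))² = (-55 + 441/2)² = (331/2)² = 109561/4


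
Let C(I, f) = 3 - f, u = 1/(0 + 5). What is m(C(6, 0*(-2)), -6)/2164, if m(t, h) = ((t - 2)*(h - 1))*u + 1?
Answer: -1/5410 ≈ -0.00018484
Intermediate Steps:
u = ⅕ (u = 1/5 = ⅕ ≈ 0.20000)
m(t, h) = 1 + (-1 + h)*(-2 + t)/5 (m(t, h) = ((t - 2)*(h - 1))*(⅕) + 1 = ((-2 + t)*(-1 + h))*(⅕) + 1 = ((-1 + h)*(-2 + t))*(⅕) + 1 = (-1 + h)*(-2 + t)/5 + 1 = 1 + (-1 + h)*(-2 + t)/5)
m(C(6, 0*(-2)), -6)/2164 = (7/5 - ⅖*(-6) - (3 - 0*(-2))/5 + (⅕)*(-6)*(3 - 0*(-2)))/2164 = (7/5 + 12/5 - (3 - 1*0)/5 + (⅕)*(-6)*(3 - 1*0))*(1/2164) = (7/5 + 12/5 - (3 + 0)/5 + (⅕)*(-6)*(3 + 0))*(1/2164) = (7/5 + 12/5 - ⅕*3 + (⅕)*(-6)*3)*(1/2164) = (7/5 + 12/5 - ⅗ - 18/5)*(1/2164) = -⅖*1/2164 = -1/5410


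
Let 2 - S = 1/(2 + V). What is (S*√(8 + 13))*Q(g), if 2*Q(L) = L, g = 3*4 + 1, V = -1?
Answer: 13*√21/2 ≈ 29.787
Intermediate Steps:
g = 13 (g = 12 + 1 = 13)
S = 1 (S = 2 - 1/(2 - 1) = 2 - 1/1 = 2 - 1 = 1)
Q(L) = L/2
(S*√(8 + 13))*Q(g) = (1*√(8 + 13))*((½)*13) = (1*√21)*(13/2) = √21*(13/2) = 13*√21/2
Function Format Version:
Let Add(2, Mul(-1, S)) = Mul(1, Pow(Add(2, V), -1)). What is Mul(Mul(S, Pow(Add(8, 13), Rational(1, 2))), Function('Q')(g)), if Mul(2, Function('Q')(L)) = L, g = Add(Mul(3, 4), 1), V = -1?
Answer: Mul(Rational(13, 2), Pow(21, Rational(1, 2))) ≈ 29.787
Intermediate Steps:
g = 13 (g = Add(12, 1) = 13)
S = 1 (S = Add(2, Mul(-1, Mul(1, Pow(Add(2, -1), -1)))) = Add(2, Mul(-1, Mul(1, Pow(1, -1)))) = Add(2, Mul(-1, Mul(1, 1))) = Add(2, Mul(-1, 1)) = Add(2, -1) = 1)
Function('Q')(L) = Mul(Rational(1, 2), L)
Mul(Mul(S, Pow(Add(8, 13), Rational(1, 2))), Function('Q')(g)) = Mul(Mul(1, Pow(Add(8, 13), Rational(1, 2))), Mul(Rational(1, 2), 13)) = Mul(Mul(1, Pow(21, Rational(1, 2))), Rational(13, 2)) = Mul(Pow(21, Rational(1, 2)), Rational(13, 2)) = Mul(Rational(13, 2), Pow(21, Rational(1, 2)))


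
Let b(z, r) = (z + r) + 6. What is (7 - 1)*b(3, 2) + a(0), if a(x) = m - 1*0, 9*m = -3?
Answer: 197/3 ≈ 65.667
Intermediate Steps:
m = -⅓ (m = (⅑)*(-3) = -⅓ ≈ -0.33333)
b(z, r) = 6 + r + z (b(z, r) = (r + z) + 6 = 6 + r + z)
a(x) = -⅓ (a(x) = -⅓ - 1*0 = -⅓ + 0 = -⅓)
(7 - 1)*b(3, 2) + a(0) = (7 - 1)*(6 + 2 + 3) - ⅓ = 6*11 - ⅓ = 66 - ⅓ = 197/3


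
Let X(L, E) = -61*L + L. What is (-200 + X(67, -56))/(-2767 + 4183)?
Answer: -1055/354 ≈ -2.9802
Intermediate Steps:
X(L, E) = -60*L
(-200 + X(67, -56))/(-2767 + 4183) = (-200 - 60*67)/(-2767 + 4183) = (-200 - 4020)/1416 = -4220*1/1416 = -1055/354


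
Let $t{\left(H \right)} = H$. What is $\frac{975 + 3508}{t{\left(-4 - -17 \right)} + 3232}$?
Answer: $\frac{4483}{3245} \approx 1.3815$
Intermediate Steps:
$\frac{975 + 3508}{t{\left(-4 - -17 \right)} + 3232} = \frac{975 + 3508}{\left(-4 - -17\right) + 3232} = \frac{4483}{\left(-4 + 17\right) + 3232} = \frac{4483}{13 + 3232} = \frac{4483}{3245}$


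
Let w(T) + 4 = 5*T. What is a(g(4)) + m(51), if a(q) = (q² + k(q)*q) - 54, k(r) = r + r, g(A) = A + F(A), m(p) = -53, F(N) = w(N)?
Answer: 1093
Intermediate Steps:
w(T) = -4 + 5*T
F(N) = -4 + 5*N
g(A) = -4 + 6*A (g(A) = A + (-4 + 5*A) = -4 + 6*A)
k(r) = 2*r
a(q) = -54 + 3*q² (a(q) = (q² + (2*q)*q) - 54 = (q² + 2*q²) - 54 = 3*q² - 54 = -54 + 3*q²)
a(g(4)) + m(51) = (-54 + 3*(-4 + 6*4)²) - 53 = (-54 + 3*(-4 + 24)²) - 53 = (-54 + 3*20²) - 53 = (-54 + 3*400) - 53 = (-54 + 1200) - 53 = 1146 - 53 = 1093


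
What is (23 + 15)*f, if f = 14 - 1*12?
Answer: 76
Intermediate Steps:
f = 2 (f = 14 - 12 = 2)
(23 + 15)*f = (23 + 15)*2 = 38*2 = 76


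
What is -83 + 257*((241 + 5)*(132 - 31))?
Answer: 6385339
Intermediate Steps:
-83 + 257*((241 + 5)*(132 - 31)) = -83 + 257*(246*101) = -83 + 257*24846 = -83 + 6385422 = 6385339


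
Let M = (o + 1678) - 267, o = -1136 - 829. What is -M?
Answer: 554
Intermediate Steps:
o = -1965
M = -554 (M = (-1965 + 1678) - 267 = -287 - 267 = -554)
-M = -1*(-554) = 554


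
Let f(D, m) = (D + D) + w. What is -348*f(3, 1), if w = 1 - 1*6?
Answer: -348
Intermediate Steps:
w = -5 (w = 1 - 6 = -5)
f(D, m) = -5 + 2*D (f(D, m) = (D + D) - 5 = 2*D - 5 = -5 + 2*D)
-348*f(3, 1) = -348*(-5 + 2*3) = -348*(-5 + 6) = -348*1 = -348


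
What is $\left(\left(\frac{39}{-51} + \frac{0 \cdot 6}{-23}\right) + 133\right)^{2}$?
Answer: $\frac{5053504}{289} \approx 17486.0$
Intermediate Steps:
$\left(\left(\frac{39}{-51} + \frac{0 \cdot 6}{-23}\right) + 133\right)^{2} = \left(\left(39 \left(- \frac{1}{51}\right) + 0 \left(- \frac{1}{23}\right)\right) + 133\right)^{2} = \left(\left(- \frac{13}{17} + 0\right) + 133\right)^{2} = \left(- \frac{13}{17} + 133\right)^{2} = \left(\frac{2248}{17}\right)^{2} = \frac{5053504}{289}$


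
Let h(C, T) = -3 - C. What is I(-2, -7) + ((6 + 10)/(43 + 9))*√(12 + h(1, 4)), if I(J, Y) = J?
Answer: -2 + 8*√2/13 ≈ -1.1297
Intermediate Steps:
I(-2, -7) + ((6 + 10)/(43 + 9))*√(12 + h(1, 4)) = -2 + ((6 + 10)/(43 + 9))*√(12 + (-3 - 1*1)) = -2 + (16/52)*√(12 + (-3 - 1)) = -2 + (16*(1/52))*√(12 - 4) = -2 + 4*√8/13 = -2 + 4*(2*√2)/13 = -2 + 8*√2/13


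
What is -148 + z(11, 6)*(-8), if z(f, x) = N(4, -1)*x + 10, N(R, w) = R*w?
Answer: -36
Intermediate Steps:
z(f, x) = 10 - 4*x (z(f, x) = (4*(-1))*x + 10 = -4*x + 10 = 10 - 4*x)
-148 + z(11, 6)*(-8) = -148 + (10 - 4*6)*(-8) = -148 + (10 - 24)*(-8) = -148 - 14*(-8) = -148 + 112 = -36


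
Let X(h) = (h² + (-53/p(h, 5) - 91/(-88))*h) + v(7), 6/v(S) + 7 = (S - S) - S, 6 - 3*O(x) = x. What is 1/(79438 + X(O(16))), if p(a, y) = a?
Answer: 2772/220075277 ≈ 1.2596e-5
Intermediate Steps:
O(x) = 2 - x/3
v(S) = 6/(-7 - S) (v(S) = 6/(-7 + ((S - S) - S)) = 6/(-7 + (0 - S)) = 6/(-7 - S))
X(h) = -3/7 + h² + h*(91/88 - 53/h) (X(h) = (h² + (-53/h - 91/(-88))*h) - 6/(7 + 7) = (h² + (-53/h - 91*(-1/88))*h) - 6/14 = (h² + (-53/h + 91/88)*h) - 6*1/14 = (h² + (91/88 - 53/h)*h) - 3/7 = (h² + h*(91/88 - 53/h)) - 3/7 = -3/7 + h² + h*(91/88 - 53/h))
1/(79438 + X(O(16))) = 1/(79438 + (-374/7 + (2 - ⅓*16)² + 91*(2 - ⅓*16)/88)) = 1/(79438 + (-374/7 + (2 - 16/3)² + 91*(2 - 16/3)/88)) = 1/(79438 + (-374/7 + (-10/3)² + (91/88)*(-10/3))) = 1/(79438 + (-374/7 + 100/9 - 455/132)) = 1/(79438 - 126859/2772) = 1/(220075277/2772) = 2772/220075277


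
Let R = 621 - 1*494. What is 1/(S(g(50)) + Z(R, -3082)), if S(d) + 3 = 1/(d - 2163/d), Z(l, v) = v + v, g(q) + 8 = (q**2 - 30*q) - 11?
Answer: -320066/1973846695 ≈ -0.00016215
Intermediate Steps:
g(q) = -19 + q**2 - 30*q (g(q) = -8 + ((q**2 - 30*q) - 11) = -8 + (-11 + q**2 - 30*q) = -19 + q**2 - 30*q)
R = 127 (R = 621 - 494 = 127)
Z(l, v) = 2*v
S(d) = -3 + 1/(d - 2163/d)
1/(S(g(50)) + Z(R, -3082)) = 1/((6489 + (-19 + 50**2 - 30*50) - 3*(-19 + 50**2 - 30*50)**2)/(-2163 + (-19 + 50**2 - 30*50)**2) + 2*(-3082)) = 1/((6489 + (-19 + 2500 - 1500) - 3*(-19 + 2500 - 1500)**2)/(-2163 + (-19 + 2500 - 1500)**2) - 6164) = 1/((6489 + 981 - 3*981**2)/(-2163 + 981**2) - 6164) = 1/((6489 + 981 - 3*962361)/(-2163 + 962361) - 6164) = 1/((6489 + 981 - 2887083)/960198 - 6164) = 1/((1/960198)*(-2879613) - 6164) = 1/(-959871/320066 - 6164) = 1/(-1973846695/320066) = -320066/1973846695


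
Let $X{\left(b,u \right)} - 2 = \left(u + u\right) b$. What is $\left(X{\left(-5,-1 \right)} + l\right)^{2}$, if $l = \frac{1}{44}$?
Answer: $\frac{279841}{1936} \approx 144.55$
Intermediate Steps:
$X{\left(b,u \right)} = 2 + 2 b u$ ($X{\left(b,u \right)} = 2 + \left(u + u\right) b = 2 + 2 u b = 2 + 2 b u$)
$l = \frac{1}{44} \approx 0.022727$
$\left(X{\left(-5,-1 \right)} + l\right)^{2} = \left(\left(2 + 2 \left(-5\right) \left(-1\right)\right) + \frac{1}{44}\right)^{2} = \left(\left(2 + 10\right) + \frac{1}{44}\right)^{2} = \left(12 + \frac{1}{44}\right)^{2} = \left(\frac{529}{44}\right)^{2} = \frac{279841}{1936}$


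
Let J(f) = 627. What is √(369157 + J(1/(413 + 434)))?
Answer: 2*√92446 ≈ 608.10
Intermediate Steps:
√(369157 + J(1/(413 + 434))) = √(369157 + 627) = √369784 = 2*√92446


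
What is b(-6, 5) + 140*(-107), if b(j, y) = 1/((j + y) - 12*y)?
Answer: -913781/61 ≈ -14980.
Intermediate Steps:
b(j, y) = 1/(j - 11*y)
b(-6, 5) + 140*(-107) = 1/(-6 - 11*5) + 140*(-107) = 1/(-6 - 55) - 14980 = 1/(-61) - 14980 = -1/61 - 14980 = -913781/61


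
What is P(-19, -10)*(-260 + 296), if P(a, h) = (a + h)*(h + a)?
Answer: 30276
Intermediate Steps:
P(a, h) = (a + h)² (P(a, h) = (a + h)*(a + h) = (a + h)²)
P(-19, -10)*(-260 + 296) = (-19 - 10)²*(-260 + 296) = (-29)²*36 = 841*36 = 30276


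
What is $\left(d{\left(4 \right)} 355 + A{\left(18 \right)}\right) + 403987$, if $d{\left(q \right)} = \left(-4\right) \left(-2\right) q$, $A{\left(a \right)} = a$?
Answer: $415365$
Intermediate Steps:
$d{\left(q \right)} = 8 q$
$\left(d{\left(4 \right)} 355 + A{\left(18 \right)}\right) + 403987 = \left(8 \cdot 4 \cdot 355 + 18\right) + 403987 = \left(32 \cdot 355 + 18\right) + 403987 = \left(11360 + 18\right) + 403987 = 11378 + 403987 = 415365$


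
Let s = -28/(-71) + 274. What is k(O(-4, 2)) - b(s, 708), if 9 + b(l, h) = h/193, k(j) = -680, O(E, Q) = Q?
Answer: -130211/193 ≈ -674.67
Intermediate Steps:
s = 19482/71 (s = -28*(-1/71) + 274 = 28/71 + 274 = 19482/71 ≈ 274.39)
b(l, h) = -9 + h/193
k(O(-4, 2)) - b(s, 708) = -680 - (-9 + (1/193)*708) = -680 - (-9 + 708/193) = -680 - 1*(-1029/193) = -680 + 1029/193 = -130211/193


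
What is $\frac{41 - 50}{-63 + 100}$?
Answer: $- \frac{9}{37} \approx -0.24324$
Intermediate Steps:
$\frac{41 - 50}{-63 + 100} = - \frac{9}{37}$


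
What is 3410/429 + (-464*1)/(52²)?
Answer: 3943/507 ≈ 7.7771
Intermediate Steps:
3410/429 + (-464*1)/(52²) = 3410*(1/429) - 464/2704 = 310/39 - 464*1/2704 = 310/39 - 29/169 = 3943/507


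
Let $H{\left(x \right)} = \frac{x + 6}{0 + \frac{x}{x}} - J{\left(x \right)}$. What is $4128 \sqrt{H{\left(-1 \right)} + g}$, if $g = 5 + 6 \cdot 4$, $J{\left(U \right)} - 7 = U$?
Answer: $8256 \sqrt{7} \approx 21843.0$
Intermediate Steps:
$J{\left(U \right)} = 7 + U$
$H{\left(x \right)} = -1$ ($H{\left(x \right)} = \frac{x + 6}{0 + \frac{x}{x}} - \left(7 + x\right) = \frac{6 + x}{0 + 1} - \left(7 + x\right) = \frac{6 + x}{1} - \left(7 + x\right) = \left(6 + x\right) 1 - \left(7 + x\right) = \left(6 + x\right) - \left(7 + x\right) = -1$)
$g = 29$ ($g = 5 + 24 = 29$)
$4128 \sqrt{H{\left(-1 \right)} + g} = 4128 \sqrt{-1 + 29} = 4128 \sqrt{28} = 4128 \cdot 2 \sqrt{7} = 8256 \sqrt{7}$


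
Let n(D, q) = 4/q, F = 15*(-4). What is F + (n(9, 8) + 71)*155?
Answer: 22045/2 ≈ 11023.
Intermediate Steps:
F = -60
F + (n(9, 8) + 71)*155 = -60 + (4/8 + 71)*155 = -60 + (4*(⅛) + 71)*155 = -60 + (½ + 71)*155 = -60 + (143/2)*155 = -60 + 22165/2 = 22045/2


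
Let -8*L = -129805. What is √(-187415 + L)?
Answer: I*√2739030/4 ≈ 413.75*I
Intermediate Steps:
L = 129805/8 (L = -⅛*(-129805) = 129805/8 ≈ 16226.)
√(-187415 + L) = √(-187415 + 129805/8) = √(-1369515/8) = I*√2739030/4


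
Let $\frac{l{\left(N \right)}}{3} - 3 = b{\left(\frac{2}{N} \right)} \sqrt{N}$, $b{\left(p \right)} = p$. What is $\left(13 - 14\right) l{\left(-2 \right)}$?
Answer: $-9 + 3 i \sqrt{2} \approx -9.0 + 4.2426 i$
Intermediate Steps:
$l{\left(N \right)} = 9 + \frac{6}{\sqrt{N}}$ ($l{\left(N \right)} = 9 + 3 \frac{2}{N} \sqrt{N} = 9 + 3 \frac{2}{\sqrt{N}} = 9 + \frac{6}{\sqrt{N}}$)
$\left(13 - 14\right) l{\left(-2 \right)} = \left(13 - 14\right) \left(9 + \frac{6}{i \sqrt{2}}\right) = - (9 + 6 \left(- \frac{i \sqrt{2}}{2}\right)) = - (9 - 3 i \sqrt{2}) = -9 + 3 i \sqrt{2}$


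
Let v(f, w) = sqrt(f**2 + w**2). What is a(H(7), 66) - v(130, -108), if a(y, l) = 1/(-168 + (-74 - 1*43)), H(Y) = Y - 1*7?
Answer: -1/285 - 2*sqrt(7141) ≈ -169.01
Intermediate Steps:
H(Y) = -7 + Y (H(Y) = Y - 7 = -7 + Y)
a(y, l) = -1/285 (a(y, l) = 1/(-168 + (-74 - 43)) = 1/(-168 - 117) = 1/(-285) = -1/285)
a(H(7), 66) - v(130, -108) = -1/285 - sqrt(130**2 + (-108)**2) = -1/285 - sqrt(16900 + 11664) = -1/285 - sqrt(28564) = -1/285 - 2*sqrt(7141)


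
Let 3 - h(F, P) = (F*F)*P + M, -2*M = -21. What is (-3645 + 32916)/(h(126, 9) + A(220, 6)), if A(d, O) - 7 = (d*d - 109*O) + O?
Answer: -58542/190265 ≈ -0.30769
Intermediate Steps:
M = 21/2 (M = -½*(-21) = 21/2 ≈ 10.500)
A(d, O) = 7 + d² - 108*O (A(d, O) = 7 + ((d*d - 109*O) + O) = 7 + ((d² - 109*O) + O) = 7 + (d² - 108*O) = 7 + d² - 108*O)
h(F, P) = -15/2 - P*F² (h(F, P) = 3 - ((F*F)*P + 21/2) = 3 - (F²*P + 21/2) = 3 - (P*F² + 21/2) = 3 - (21/2 + P*F²) = 3 + (-21/2 - P*F²) = -15/2 - P*F²)
(-3645 + 32916)/(h(126, 9) + A(220, 6)) = (-3645 + 32916)/((-15/2 - 1*9*126²) + (7 + 220² - 108*6)) = 29271/((-15/2 - 1*9*15876) + (7 + 48400 - 648)) = 29271/((-15/2 - 142884) + 47759) = 29271/(-285783/2 + 47759) = 29271/(-190265/2) = 29271*(-2/190265) = -58542/190265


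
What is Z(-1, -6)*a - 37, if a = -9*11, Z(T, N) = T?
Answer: 62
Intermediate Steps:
a = -99
Z(-1, -6)*a - 37 = -1*(-99) - 37 = 99 - 37 = 62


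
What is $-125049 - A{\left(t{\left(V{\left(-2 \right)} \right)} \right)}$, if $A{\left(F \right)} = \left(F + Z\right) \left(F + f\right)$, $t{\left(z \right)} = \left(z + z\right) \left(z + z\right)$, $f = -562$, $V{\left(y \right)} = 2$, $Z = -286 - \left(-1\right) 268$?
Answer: $-126141$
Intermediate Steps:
$Z = -18$ ($Z = -286 - -268 = -286 + 268 = -18$)
$t{\left(z \right)} = 4 z^{2}$ ($t{\left(z \right)} = 2 z 2 z = 4 z^{2}$)
$A{\left(F \right)} = \left(-562 + F\right) \left(-18 + F\right)$ ($A{\left(F \right)} = \left(F - 18\right) \left(F - 562\right) = \left(-18 + F\right) \left(-562 + F\right) = \left(-562 + F\right) \left(-18 + F\right)$)
$-125049 - A{\left(t{\left(V{\left(-2 \right)} \right)} \right)} = -125049 - \left(10116 + \left(4 \cdot 2^{2}\right)^{2} - 580 \cdot 4 \cdot 2^{2}\right) = -125049 - \left(10116 + \left(4 \cdot 4\right)^{2} - 580 \cdot 4 \cdot 4\right) = -125049 - \left(10116 + 16^{2} - 9280\right) = -125049 - \left(10116 + 256 - 9280\right) = -125049 - 1092 = -126141$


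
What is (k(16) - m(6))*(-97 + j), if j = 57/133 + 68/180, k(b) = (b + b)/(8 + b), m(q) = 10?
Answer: 787826/945 ≈ 833.68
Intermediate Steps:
k(b) = 2*b/(8 + b) (k(b) = (2*b)/(8 + b) = 2*b/(8 + b))
j = 254/315 (j = 57*(1/133) + 68*(1/180) = 3/7 + 17/45 = 254/315 ≈ 0.80635)
(k(16) - m(6))*(-97 + j) = (2*16/(8 + 16) - 1*10)*(-97 + 254/315) = (2*16/24 - 10)*(-30301/315) = (2*16*(1/24) - 10)*(-30301/315) = (4/3 - 10)*(-30301/315) = -26/3*(-30301/315) = 787826/945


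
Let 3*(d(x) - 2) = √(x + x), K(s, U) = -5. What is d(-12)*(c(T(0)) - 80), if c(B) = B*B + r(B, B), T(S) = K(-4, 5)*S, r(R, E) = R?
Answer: -160 - 160*I*√6/3 ≈ -160.0 - 130.64*I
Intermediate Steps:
T(S) = -5*S
c(B) = B + B² (c(B) = B*B + B = B² + B = B + B²)
d(x) = 2 + √2*√x/3 (d(x) = 2 + √(x + x)/3 = 2 + √(2*x)/3 = 2 + (√2*√x)/3 = 2 + √2*√x/3)
d(-12)*(c(T(0)) - 80) = (2 + √2*√(-12)/3)*((-5*0)*(1 - 5*0) - 80) = (2 + √2*(2*I*√3)/3)*(0*(1 + 0) - 80) = (2 + 2*I*√6/3)*(0*1 - 80) = (2 + 2*I*√6/3)*(0 - 80) = (2 + 2*I*√6/3)*(-80) = -160 - 160*I*√6/3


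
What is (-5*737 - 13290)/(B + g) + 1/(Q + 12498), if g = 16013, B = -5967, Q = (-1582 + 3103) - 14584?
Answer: -9600921/5675990 ≈ -1.6915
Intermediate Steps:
Q = -13063 (Q = 1521 - 14584 = -13063)
(-5*737 - 13290)/(B + g) + 1/(Q + 12498) = (-5*737 - 13290)/(-5967 + 16013) + 1/(-13063 + 12498) = (-3685 - 13290)/10046 + 1/(-565) = -16975*1/10046 - 1/565 = -16975/10046 - 1/565 = -9600921/5675990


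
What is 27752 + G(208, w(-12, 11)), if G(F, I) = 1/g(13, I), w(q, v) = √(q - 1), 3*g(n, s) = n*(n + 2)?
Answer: 1803881/65 ≈ 27752.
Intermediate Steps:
g(n, s) = n*(2 + n)/3 (g(n, s) = (n*(n + 2))/3 = (n*(2 + n))/3 = n*(2 + n)/3)
w(q, v) = √(-1 + q)
G(F, I) = 1/65 (G(F, I) = 1/((⅓)*13*(2 + 13)) = 1/((⅓)*13*15) = 1/65)
27752 + G(208, w(-12, 11)) = 27752 + 1/65 = 1803881/65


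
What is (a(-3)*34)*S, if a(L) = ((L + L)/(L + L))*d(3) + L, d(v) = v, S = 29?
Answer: 0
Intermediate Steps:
a(L) = 3 + L (a(L) = ((L + L)/(L + L))*3 + L = ((2*L)/((2*L)))*3 + L = ((2*L)*(1/(2*L)))*3 + L = 1*3 + L = 3 + L)
(a(-3)*34)*S = ((3 - 3)*34)*29 = (0*34)*29 = 0*29 = 0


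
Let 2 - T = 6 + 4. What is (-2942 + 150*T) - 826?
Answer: -4968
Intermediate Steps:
T = -8 (T = 2 - (6 + 4) = 2 - 1*10 = 2 - 10 = -8)
(-2942 + 150*T) - 826 = (-2942 + 150*(-8)) - 826 = (-2942 - 1200) - 826 = -4142 - 826 = -4968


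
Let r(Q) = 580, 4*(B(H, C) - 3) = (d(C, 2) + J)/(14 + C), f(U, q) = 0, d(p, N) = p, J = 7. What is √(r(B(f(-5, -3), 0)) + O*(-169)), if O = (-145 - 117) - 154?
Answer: 6*√1969 ≈ 266.24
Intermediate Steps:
B(H, C) = 3 + (7 + C)/(4*(14 + C)) (B(H, C) = 3 + ((C + 7)/(14 + C))/4 = 3 + ((7 + C)/(14 + C))/4 = 3 + (7 + C)/(4*(14 + C)))
O = -416 (O = -262 - 154 = -416)
√(r(B(f(-5, -3), 0)) + O*(-169)) = √(580 - 416*(-169)) = √(580 + 70304) = √70884 = 6*√1969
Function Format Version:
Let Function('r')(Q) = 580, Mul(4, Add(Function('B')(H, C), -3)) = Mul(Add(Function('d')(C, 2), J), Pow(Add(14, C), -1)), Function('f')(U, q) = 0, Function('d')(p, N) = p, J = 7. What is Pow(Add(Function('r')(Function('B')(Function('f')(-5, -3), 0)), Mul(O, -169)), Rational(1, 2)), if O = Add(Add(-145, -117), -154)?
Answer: Mul(6, Pow(1969, Rational(1, 2))) ≈ 266.24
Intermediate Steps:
Function('B')(H, C) = Add(3, Mul(Rational(1, 4), Pow(Add(14, C), -1), Add(7, C))) (Function('B')(H, C) = Add(3, Mul(Rational(1, 4), Mul(Add(C, 7), Pow(Add(14, C), -1)))) = Add(3, Mul(Rational(1, 4), Mul(Add(7, C), Pow(Add(14, C), -1)))) = Add(3, Mul(Rational(1, 4), Mul(Pow(Add(14, C), -1), Add(7, C)))) = Add(3, Mul(Rational(1, 4), Pow(Add(14, C), -1), Add(7, C))))
O = -416 (O = Add(-262, -154) = -416)
Pow(Add(Function('r')(Function('B')(Function('f')(-5, -3), 0)), Mul(O, -169)), Rational(1, 2)) = Pow(Add(580, Mul(-416, -169)), Rational(1, 2)) = Pow(Add(580, 70304), Rational(1, 2)) = Pow(70884, Rational(1, 2)) = Mul(6, Pow(1969, Rational(1, 2)))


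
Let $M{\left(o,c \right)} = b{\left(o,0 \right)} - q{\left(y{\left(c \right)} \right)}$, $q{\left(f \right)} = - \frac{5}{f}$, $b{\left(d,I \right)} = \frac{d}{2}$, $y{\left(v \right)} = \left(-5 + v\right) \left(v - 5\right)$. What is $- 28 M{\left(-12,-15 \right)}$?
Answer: $\frac{3353}{20} \approx 167.65$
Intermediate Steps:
$y{\left(v \right)} = \left(-5 + v\right)^{2}$ ($y{\left(v \right)} = \left(-5 + v\right) \left(-5 + v\right) = \left(-5 + v\right)^{2}$)
$b{\left(d,I \right)} = \frac{d}{2}$ ($b{\left(d,I \right)} = d \frac{1}{2} = \frac{d}{2}$)
$M{\left(o,c \right)} = \frac{o}{2} + \frac{5}{\left(-5 + c\right)^{2}}$ ($M{\left(o,c \right)} = \frac{o}{2} - - \frac{5}{\left(-5 + c\right)^{2}} = \frac{o}{2} + \frac{5}{\left(-5 + c\right)^{2}}$)
$- 28 M{\left(-12,-15 \right)} = - 28 \left(\frac{1}{2} \left(-12\right) + \frac{5}{\left(-5 - 15\right)^{2}}\right) = - 28 \left(-6 + \frac{5}{400}\right) = - 28 \left(-6 + 5 \cdot \frac{1}{400}\right) = - 28 \left(-6 + \frac{1}{80}\right) = \left(-28\right) \left(- \frac{479}{80}\right) = \frac{3353}{20}$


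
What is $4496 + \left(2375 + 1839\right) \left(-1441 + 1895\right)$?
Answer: $1917652$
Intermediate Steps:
$4496 + \left(2375 + 1839\right) \left(-1441 + 1895\right) = 4496 + 4214 \cdot 454 = 4496 + 1913156 = 1917652$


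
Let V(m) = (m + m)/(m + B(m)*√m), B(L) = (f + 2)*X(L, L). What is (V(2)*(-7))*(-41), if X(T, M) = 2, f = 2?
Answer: -574/31 + 2296*√2/31 ≈ 86.227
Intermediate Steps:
B(L) = 8 (B(L) = (2 + 2)*2 = 4*2 = 8)
V(m) = 2*m/(m + 8*√m) (V(m) = (m + m)/(m + 8*√m) = (2*m)/(m + 8*√m) = 2*m/(m + 8*√m))
(V(2)*(-7))*(-41) = ((2*2/(2 + 8*√2))*(-7))*(-41) = ((4/(2 + 8*√2))*(-7))*(-41) = -28/(2 + 8*√2)*(-41) = 1148/(2 + 8*√2)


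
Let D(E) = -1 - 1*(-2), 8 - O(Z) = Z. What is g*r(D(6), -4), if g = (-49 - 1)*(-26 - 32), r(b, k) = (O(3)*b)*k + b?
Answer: -55100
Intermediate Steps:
O(Z) = 8 - Z
D(E) = 1 (D(E) = -1 + 2 = 1)
r(b, k) = b + 5*b*k (r(b, k) = ((8 - 1*3)*b)*k + b = ((8 - 3)*b)*k + b = (5*b)*k + b = 5*b*k + b = b + 5*b*k)
g = 2900 (g = -50*(-58) = 2900)
g*r(D(6), -4) = 2900*(1*(1 + 5*(-4))) = 2900*(1*(1 - 20)) = 2900*(1*(-19)) = 2900*(-19) = -55100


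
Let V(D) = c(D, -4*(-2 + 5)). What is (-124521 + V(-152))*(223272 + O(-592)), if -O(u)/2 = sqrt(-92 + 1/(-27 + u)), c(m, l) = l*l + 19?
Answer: -27765659376 + 248716*I*sqrt(35251431)/619 ≈ -2.7766e+10 + 2.3856e+6*I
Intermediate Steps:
c(m, l) = 19 + l**2 (c(m, l) = l**2 + 19 = 19 + l**2)
V(D) = 163 (V(D) = 19 + (-4*(-2 + 5))**2 = 19 + (-4*3)**2 = 19 + (-12)**2 = 19 + 144 = 163)
O(u) = -2*sqrt(-92 + 1/(-27 + u))
(-124521 + V(-152))*(223272 + O(-592)) = (-124521 + 163)*(223272 - 2*I*sqrt(56949)*sqrt(-1/(-27 - 592))) = -124358*(223272 - 2*I*sqrt(56949)*sqrt(-1/(-619))) = -124358*(223272 - 2*I*sqrt(35251431)/619) = -27765659376 + 248716*I*sqrt(35251431)/619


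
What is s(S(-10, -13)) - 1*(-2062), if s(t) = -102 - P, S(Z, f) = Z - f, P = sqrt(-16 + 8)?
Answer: 1960 - 2*I*sqrt(2) ≈ 1960.0 - 2.8284*I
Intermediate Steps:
P = 2*I*sqrt(2) (P = sqrt(-8) = 2*I*sqrt(2) ≈ 2.8284*I)
s(t) = -102 - 2*I*sqrt(2)
s(S(-10, -13)) - 1*(-2062) = (-102 - 2*I*sqrt(2)) - 1*(-2062) = (-102 - 2*I*sqrt(2)) + 2062 = 1960 - 2*I*sqrt(2)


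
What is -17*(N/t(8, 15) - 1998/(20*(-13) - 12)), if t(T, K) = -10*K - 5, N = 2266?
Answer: 153331/1240 ≈ 123.65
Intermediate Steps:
t(T, K) = -5 - 10*K
-17*(N/t(8, 15) - 1998/(20*(-13) - 12)) = -17*(2266/(-5 - 10*15) - 1998/(20*(-13) - 12)) = -17*(2266/(-5 - 150) - 1998/(-260 - 12)) = -17*(2266/(-155) - 1998/(-272)) = -17*(2266*(-1/155) - 1998*(-1/272)) = -17*(-2266/155 + 999/136) = -17*(-153331/21080) = 153331/1240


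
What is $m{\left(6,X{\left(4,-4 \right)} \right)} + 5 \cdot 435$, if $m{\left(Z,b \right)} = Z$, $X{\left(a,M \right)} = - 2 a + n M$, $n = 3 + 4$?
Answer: $2181$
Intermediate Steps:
$n = 7$
$X{\left(a,M \right)} = - 2 a + 7 M$
$m{\left(6,X{\left(4,-4 \right)} \right)} + 5 \cdot 435 = 6 + 5 \cdot 435 = 6 + 2175 = 2181$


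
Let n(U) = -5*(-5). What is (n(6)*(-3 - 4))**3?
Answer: -5359375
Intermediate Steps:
n(U) = 25
(n(6)*(-3 - 4))**3 = (25*(-3 - 4))**3 = (25*(-7))**3 = (-175)**3 = -5359375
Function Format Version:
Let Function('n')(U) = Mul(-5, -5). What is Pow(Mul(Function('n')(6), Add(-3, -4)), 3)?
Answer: -5359375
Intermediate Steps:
Function('n')(U) = 25
Pow(Mul(Function('n')(6), Add(-3, -4)), 3) = Pow(Mul(25, Add(-3, -4)), 3) = Pow(Mul(25, -7), 3) = Pow(-175, 3) = -5359375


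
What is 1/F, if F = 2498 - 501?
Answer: 1/1997 ≈ 0.00050075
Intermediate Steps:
F = 1997
1/F = 1/1997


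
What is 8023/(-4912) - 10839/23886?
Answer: -40813091/19554672 ≈ -2.0871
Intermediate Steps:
8023/(-4912) - 10839/23886 = 8023*(-1/4912) - 10839*1/23886 = -8023/4912 - 3613/7962 = -40813091/19554672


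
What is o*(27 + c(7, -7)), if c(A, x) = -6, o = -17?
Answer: -357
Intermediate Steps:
o*(27 + c(7, -7)) = -17*(27 - 6) = -17*21 = -357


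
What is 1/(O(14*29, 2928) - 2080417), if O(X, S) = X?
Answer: -1/2080011 ≈ -4.8077e-7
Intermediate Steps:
1/(O(14*29, 2928) - 2080417) = 1/(14*29 - 2080417) = 1/(406 - 2080417) = 1/(-2080011) = -1/2080011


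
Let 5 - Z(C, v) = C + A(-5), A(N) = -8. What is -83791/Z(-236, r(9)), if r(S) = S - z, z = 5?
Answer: -83791/249 ≈ -336.51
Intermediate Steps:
r(S) = -5 + S (r(S) = S - 1*5 = S - 5 = -5 + S)
Z(C, v) = 13 - C (Z(C, v) = 5 - (C - 8) = 5 - (-8 + C) = 5 + (8 - C) = 13 - C)
-83791/Z(-236, r(9)) = -83791/(13 - 1*(-236)) = -83791/(13 + 236) = -83791/249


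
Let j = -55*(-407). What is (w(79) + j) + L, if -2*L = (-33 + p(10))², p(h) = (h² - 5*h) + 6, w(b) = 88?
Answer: 44417/2 ≈ 22209.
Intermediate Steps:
p(h) = 6 + h² - 5*h
j = 22385
L = -529/2 (L = -(-33 + (6 + 10² - 5*10))²/2 = -(-33 + (6 + 100 - 50))²/2 = -(-33 + 56)²/2 = -½*23² = -½*529 = -529/2 ≈ -264.50)
(w(79) + j) + L = (88 + 22385) - 529/2 = 22473 - 529/2 = 44417/2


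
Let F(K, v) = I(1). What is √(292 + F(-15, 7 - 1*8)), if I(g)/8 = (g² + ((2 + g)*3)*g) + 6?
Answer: 2*√105 ≈ 20.494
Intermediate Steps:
I(g) = 48 + 8*g² + 8*g*(6 + 3*g) (I(g) = 8*((g² + ((2 + g)*3)*g) + 6) = 8*((g² + (6 + 3*g)*g) + 6) = 8*((g² + g*(6 + 3*g)) + 6) = 8*(6 + g² + g*(6 + 3*g)) = 48 + 8*g² + 8*g*(6 + 3*g))
F(K, v) = 128 (F(K, v) = 48 + 32*1² + 48*1 = 48 + 32*1 + 48 = 48 + 32 + 48 = 128)
√(292 + F(-15, 7 - 1*8)) = √(292 + 128) = √420 = 2*√105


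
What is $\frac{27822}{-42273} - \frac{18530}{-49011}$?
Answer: $- \frac{3792584}{13541451} \approx -0.28007$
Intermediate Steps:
$\frac{27822}{-42273} - \frac{18530}{-49011} = 27822 \left(- \frac{1}{42273}\right) - - \frac{1090}{2883} = - \frac{9274}{14091} + \frac{1090}{2883} = - \frac{3792584}{13541451}$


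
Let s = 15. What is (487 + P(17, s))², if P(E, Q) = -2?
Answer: 235225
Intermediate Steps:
(487 + P(17, s))² = (487 - 2)² = 485² = 235225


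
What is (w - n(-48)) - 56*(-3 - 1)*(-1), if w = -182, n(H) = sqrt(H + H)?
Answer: -406 - 4*I*sqrt(6) ≈ -406.0 - 9.798*I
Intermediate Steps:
n(H) = sqrt(2)*sqrt(H) (n(H) = sqrt(2*H) = sqrt(2)*sqrt(H))
(w - n(-48)) - 56*(-3 - 1)*(-1) = (-182 - sqrt(2)*sqrt(-48)) - 56*(-3 - 1)*(-1) = (-182 - sqrt(2)*4*I*sqrt(3)) - 56*(-4*(-1)) = (-182 - 4*I*sqrt(6)) - 56*4 = (-182 - 4*I*sqrt(6)) - 1*224 = (-182 - 4*I*sqrt(6)) - 224 = -406 - 4*I*sqrt(6)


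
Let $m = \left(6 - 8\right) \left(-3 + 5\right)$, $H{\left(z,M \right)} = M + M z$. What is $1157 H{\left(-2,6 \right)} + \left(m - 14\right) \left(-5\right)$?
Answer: $-6852$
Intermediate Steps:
$m = -4$ ($m = \left(-2\right) 2 = -4$)
$1157 H{\left(-2,6 \right)} + \left(m - 14\right) \left(-5\right) = 1157 \cdot 6 \left(1 - 2\right) + \left(-4 - 14\right) \left(-5\right) = 1157 \cdot 6 \left(-1\right) - -90 = 1157 \left(-6\right) + 90 = -6942 + 90 = -6852$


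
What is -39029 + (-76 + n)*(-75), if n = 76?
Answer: -39029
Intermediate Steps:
-39029 + (-76 + n)*(-75) = -39029 + (-76 + 76)*(-75) = -39029 + 0*(-75) = -39029 + 0 = -39029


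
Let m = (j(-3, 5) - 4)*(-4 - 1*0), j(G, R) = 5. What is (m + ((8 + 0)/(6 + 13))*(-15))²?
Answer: 38416/361 ≈ 106.42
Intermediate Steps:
m = -4 (m = (5 - 4)*(-4 - 1*0) = 1*(-4 + 0) = 1*(-4) = -4)
(m + ((8 + 0)/(6 + 13))*(-15))² = (-4 + ((8 + 0)/(6 + 13))*(-15))² = (-4 + (8/19)*(-15))² = (-4 - 120/19)² = (-196/19)² = 38416/361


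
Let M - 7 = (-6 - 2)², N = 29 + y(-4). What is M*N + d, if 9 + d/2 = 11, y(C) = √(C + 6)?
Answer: 2063 + 71*√2 ≈ 2163.4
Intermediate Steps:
y(C) = √(6 + C)
N = 29 + √2 (N = 29 + √(6 - 4) = 29 + √2 ≈ 30.414)
d = 4 (d = -18 + 2*11 = -18 + 22 = 4)
M = 71 (M = 7 + (-6 - 2)² = 7 + (-8)² = 7 + 64 = 71)
M*N + d = 71*(29 + √2) + 4 = (2059 + 71*√2) + 4 = 2063 + 71*√2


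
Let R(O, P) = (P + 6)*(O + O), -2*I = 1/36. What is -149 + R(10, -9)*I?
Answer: -889/6 ≈ -148.17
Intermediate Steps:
I = -1/72 (I = -1/2/36 = -1/2*1/36 = -1/72 ≈ -0.013889)
R(O, P) = 2*O*(6 + P) (R(O, P) = (6 + P)*(2*O) = 2*O*(6 + P))
-149 + R(10, -9)*I = -149 + (2*10*(6 - 9))*(-1/72) = -149 + (2*10*(-3))*(-1/72) = -149 - 60*(-1/72) = -149 + 5/6 = -889/6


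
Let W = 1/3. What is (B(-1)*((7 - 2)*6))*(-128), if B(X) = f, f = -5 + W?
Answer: 17920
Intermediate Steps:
W = 1/3 ≈ 0.33333
f = -14/3 (f = -5 + 1/3 = -14/3 ≈ -4.6667)
B(X) = -14/3
(B(-1)*((7 - 2)*6))*(-128) = -14*(7 - 2)*6/3*(-128) = -70*6/3*(-128) = -14/3*30*(-128) = -140*(-128) = 17920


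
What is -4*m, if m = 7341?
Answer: -29364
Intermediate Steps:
-4*m = -4*7341 = -29364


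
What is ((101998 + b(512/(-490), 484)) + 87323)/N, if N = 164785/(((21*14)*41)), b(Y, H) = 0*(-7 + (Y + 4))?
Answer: 2282075334/164785 ≈ 13849.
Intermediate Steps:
b(Y, H) = 0 (b(Y, H) = 0*(-7 + (4 + Y)) = 0*(-3 + Y) = 0)
N = 164785/12054 (N = 164785/((294*41)) = 164785/12054 ≈ 13.671)
((101998 + b(512/(-490), 484)) + 87323)/N = ((101998 + 0) + 87323)/(164785/12054) = (101998 + 87323)*(12054/164785) = 189321*(12054/164785) = 2282075334/164785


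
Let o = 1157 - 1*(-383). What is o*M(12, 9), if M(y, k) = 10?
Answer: 15400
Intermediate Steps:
o = 1540 (o = 1157 + 383 = 1540)
o*M(12, 9) = 1540*10 = 15400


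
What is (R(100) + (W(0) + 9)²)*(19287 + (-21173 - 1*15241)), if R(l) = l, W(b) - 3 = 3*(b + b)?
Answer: -4178988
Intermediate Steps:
W(b) = 3 + 6*b (W(b) = 3 + 3*(b + b) = 3 + 3*(2*b) = 3 + 6*b)
(R(100) + (W(0) + 9)²)*(19287 + (-21173 - 1*15241)) = (100 + ((3 + 6*0) + 9)²)*(19287 + (-21173 - 1*15241)) = (100 + ((3 + 0) + 9)²)*(19287 + (-21173 - 15241)) = (100 + (3 + 9)²)*(19287 - 36414) = (100 + 12²)*(-17127) = (100 + 144)*(-17127) = 244*(-17127) = -4178988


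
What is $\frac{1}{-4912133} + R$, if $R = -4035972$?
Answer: $- \frac{19825231248277}{4912133} \approx -4.036 \cdot 10^{6}$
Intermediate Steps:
$\frac{1}{-4912133} + R = \frac{1}{-4912133} - 4035972 = - \frac{1}{4912133} - 4035972 = - \frac{19825231248277}{4912133}$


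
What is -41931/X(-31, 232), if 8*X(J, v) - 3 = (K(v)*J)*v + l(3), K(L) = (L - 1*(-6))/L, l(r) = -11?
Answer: 55908/1231 ≈ 45.417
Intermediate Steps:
K(L) = (6 + L)/L (K(L) = (L + 6)/L = (6 + L)/L)
X(J, v) = -1 + J*(6 + v)/8 (X(J, v) = 3/8 + ((((6 + v)/v)*J)*v - 11)/8 = 3/8 + ((J*(6 + v)/v)*v - 11)/8 = 3/8 + (J*(6 + v) - 11)/8 = 3/8 + (-11 + J*(6 + v))/8 = 3/8 + (-11/8 + J*(6 + v)/8) = -1 + J*(6 + v)/8)
-41931/X(-31, 232) = -41931/(-1 + (⅛)*(-31)*(6 + 232)) = -41931/(-1 + (⅛)*(-31)*238) = -41931/(-1 - 3689/4) = -41931/(-3693/4) = -41931*(-4/3693) = 55908/1231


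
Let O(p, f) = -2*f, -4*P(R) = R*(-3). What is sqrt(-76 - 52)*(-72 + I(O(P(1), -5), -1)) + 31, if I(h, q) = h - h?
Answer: 31 - 576*I*sqrt(2) ≈ 31.0 - 814.59*I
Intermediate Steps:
P(R) = 3*R/4 (P(R) = -R*(-3)/4 = -(-3)*R/4 = 3*R/4)
I(h, q) = 0
sqrt(-76 - 52)*(-72 + I(O(P(1), -5), -1)) + 31 = sqrt(-76 - 52)*(-72 + 0) + 31 = sqrt(-128)*(-72) + 31 = (8*I*sqrt(2))*(-72) + 31 = -576*I*sqrt(2) + 31 = 31 - 576*I*sqrt(2)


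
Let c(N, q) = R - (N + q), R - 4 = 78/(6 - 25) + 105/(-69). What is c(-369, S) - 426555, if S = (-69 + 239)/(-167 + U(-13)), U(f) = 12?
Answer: -5773548925/13547 ≈ -4.2619e+5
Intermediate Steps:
R = -711/437 (R = 4 + (78/(6 - 25) + 105/(-69)) = 4 + (78/(-19) + 105*(-1/69)) = 4 + (78*(-1/19) - 35/23) = 4 + (-78/19 - 35/23) = 4 - 2459/437 = -711/437 ≈ -1.6270)
S = -34/31 (S = (-69 + 239)/(-167 + 12) = 170/(-155) = 170*(-1/155) = -34/31 ≈ -1.0968)
c(N, q) = -711/437 - N - q (c(N, q) = -711/437 - (N + q) = -711/437 + (-N - q) = -711/437 - N - q)
c(-369, S) - 426555 = (-711/437 - 1*(-369) - 1*(-34/31)) - 426555 = (-711/437 + 369 + 34/31) - 426555 = 4991660/13547 - 426555 = -5773548925/13547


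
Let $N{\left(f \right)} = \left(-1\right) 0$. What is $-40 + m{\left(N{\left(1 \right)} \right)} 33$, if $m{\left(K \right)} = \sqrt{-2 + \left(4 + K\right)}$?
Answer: $-40 + 33 \sqrt{2} \approx 6.669$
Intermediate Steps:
$N{\left(f \right)} = 0$
$m{\left(K \right)} = \sqrt{2 + K}$
$-40 + m{\left(N{\left(1 \right)} \right)} 33 = -40 + \sqrt{2 + 0} \cdot 33 = -40 + \sqrt{2} \cdot 33 = -40 + 33 \sqrt{2}$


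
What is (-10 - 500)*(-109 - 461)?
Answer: 290700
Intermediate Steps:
(-10 - 500)*(-109 - 461) = -510*(-570) = 290700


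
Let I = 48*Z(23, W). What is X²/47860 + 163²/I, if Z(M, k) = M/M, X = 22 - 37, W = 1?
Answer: 63580157/114864 ≈ 553.53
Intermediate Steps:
X = -15
Z(M, k) = 1
I = 48 (I = 48*1 = 48)
X²/47860 + 163²/I = (-15)²/47860 + 163²/48 = 225*(1/47860) + 26569*(1/48) = 45/9572 + 26569/48 = 63580157/114864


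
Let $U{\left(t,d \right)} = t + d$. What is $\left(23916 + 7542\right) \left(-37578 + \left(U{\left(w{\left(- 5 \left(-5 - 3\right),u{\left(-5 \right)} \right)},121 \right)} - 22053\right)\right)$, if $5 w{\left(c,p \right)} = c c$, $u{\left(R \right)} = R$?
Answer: $-1861999020$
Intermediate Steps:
$w{\left(c,p \right)} = \frac{c^{2}}{5}$ ($w{\left(c,p \right)} = \frac{c c}{5} = \frac{c^{2}}{5}$)
$U{\left(t,d \right)} = d + t$
$\left(23916 + 7542\right) \left(-37578 + \left(U{\left(w{\left(- 5 \left(-5 - 3\right),u{\left(-5 \right)} \right)},121 \right)} - 22053\right)\right) = \left(23916 + 7542\right) \left(-37578 - \left(21932 - \frac{25 \left(-5 - 3\right)^{2}}{5}\right)\right) = 31458 \left(-37578 - \left(21932 - 320\right)\right) = 31458 \left(-37578 + \left(\left(121 + \frac{1}{5} \cdot 1600\right) - 22053\right)\right) = 31458 \left(-37578 + \left(\left(121 + 320\right) - 22053\right)\right) = 31458 \left(-37578 + \left(441 - 22053\right)\right) = 31458 \left(-37578 - 21612\right) = 31458 \left(-59190\right) = -1861999020$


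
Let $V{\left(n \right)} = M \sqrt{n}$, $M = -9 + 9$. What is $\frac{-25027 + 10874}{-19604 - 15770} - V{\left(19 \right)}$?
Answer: $\frac{14153}{35374} \approx 0.4001$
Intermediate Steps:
$M = 0$
$V{\left(n \right)} = 0$ ($V{\left(n \right)} = 0 \sqrt{n} = 0$)
$\frac{-25027 + 10874}{-19604 - 15770} - V{\left(19 \right)} = \frac{-25027 + 10874}{-19604 - 15770} - 0 = - \frac{14153}{-35374} + 0 = \left(-14153\right) \left(- \frac{1}{35374}\right) + 0 = \frac{14153}{35374} + 0 = \frac{14153}{35374}$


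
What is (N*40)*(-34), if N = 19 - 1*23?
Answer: 5440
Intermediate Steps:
N = -4 (N = 19 - 23 = -4)
(N*40)*(-34) = -4*40*(-34) = -160*(-34) = 5440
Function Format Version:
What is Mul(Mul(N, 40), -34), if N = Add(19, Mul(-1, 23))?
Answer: 5440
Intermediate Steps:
N = -4 (N = Add(19, -23) = -4)
Mul(Mul(N, 40), -34) = Mul(Mul(-4, 40), -34) = Mul(-160, -34) = 5440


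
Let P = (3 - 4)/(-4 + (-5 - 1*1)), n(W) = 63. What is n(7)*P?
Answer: 63/10 ≈ 6.3000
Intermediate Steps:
P = ⅒ (P = -1/(-4 + (-5 - 1)) = -1/(-4 - 6) = -1/(-10) = -1*(-⅒) = ⅒ ≈ 0.10000)
n(7)*P = 63*(⅒) = 63/10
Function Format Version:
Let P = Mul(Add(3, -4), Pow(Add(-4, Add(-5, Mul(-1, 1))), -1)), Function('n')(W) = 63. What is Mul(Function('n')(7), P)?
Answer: Rational(63, 10) ≈ 6.3000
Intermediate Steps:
P = Rational(1, 10) (P = Mul(-1, Pow(Add(-4, Add(-5, -1)), -1)) = Mul(-1, Pow(Add(-4, -6), -1)) = Mul(-1, Pow(-10, -1)) = Mul(-1, Rational(-1, 10)) = Rational(1, 10) ≈ 0.10000)
Mul(Function('n')(7), P) = Mul(63, Rational(1, 10)) = Rational(63, 10)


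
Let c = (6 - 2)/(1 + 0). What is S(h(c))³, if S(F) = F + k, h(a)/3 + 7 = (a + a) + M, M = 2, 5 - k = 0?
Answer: 2744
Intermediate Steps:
k = 5 (k = 5 - 1*0 = 5 + 0 = 5)
c = 4 (c = 4/1 = 4*1 = 4)
h(a) = -15 + 6*a (h(a) = -21 + 3*((a + a) + 2) = -21 + 3*(2*a + 2) = -21 + 3*(2 + 2*a) = -21 + (6 + 6*a) = -15 + 6*a)
S(F) = 5 + F (S(F) = F + 5 = 5 + F)
S(h(c))³ = (5 + (-15 + 6*4))³ = (5 + (-15 + 24))³ = (5 + 9)³ = 14³ = 2744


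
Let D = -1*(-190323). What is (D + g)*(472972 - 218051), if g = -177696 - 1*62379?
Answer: -12682829592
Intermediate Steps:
D = 190323
g = -240075 (g = -177696 - 62379 = -240075)
(D + g)*(472972 - 218051) = (190323 - 240075)*(472972 - 218051) = -49752*254921 = -12682829592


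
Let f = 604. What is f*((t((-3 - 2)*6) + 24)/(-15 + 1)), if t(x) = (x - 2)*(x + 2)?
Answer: -277840/7 ≈ -39691.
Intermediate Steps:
t(x) = (-2 + x)*(2 + x)
f*((t((-3 - 2)*6) + 24)/(-15 + 1)) = 604*(((-4 + ((-3 - 2)*6)²) + 24)/(-15 + 1)) = 604*(((-4 + (-5*6)²) + 24)/(-14)) = 604*(((-4 + (-30)²) + 24)*(-1/14)) = 604*(((-4 + 900) + 24)*(-1/14)) = 604*((896 + 24)*(-1/14)) = 604*(920*(-1/14)) = 604*(-460/7) = -277840/7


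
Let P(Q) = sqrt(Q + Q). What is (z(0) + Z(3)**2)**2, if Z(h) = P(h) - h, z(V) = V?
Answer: (3 - sqrt(6))**4 ≈ 0.091846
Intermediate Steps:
P(Q) = sqrt(2)*sqrt(Q) (P(Q) = sqrt(2*Q) = sqrt(2)*sqrt(Q))
Z(h) = -h + sqrt(2)*sqrt(h) (Z(h) = sqrt(2)*sqrt(h) - h = -h + sqrt(2)*sqrt(h))
(z(0) + Z(3)**2)**2 = (0 + (-1*3 + sqrt(2)*sqrt(3))**2)**2 = (0 + (-3 + sqrt(6))**2)**2 = ((-3 + sqrt(6))**2)**2 = (-3 + sqrt(6))**4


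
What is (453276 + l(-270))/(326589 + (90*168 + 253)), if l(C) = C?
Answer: 226503/170981 ≈ 1.3247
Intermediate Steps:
(453276 + l(-270))/(326589 + (90*168 + 253)) = (453276 - 270)/(326589 + (90*168 + 253)) = 453006/(326589 + (15120 + 253)) = 453006/(326589 + 15373) = 453006/341962 = 453006*(1/341962) = 226503/170981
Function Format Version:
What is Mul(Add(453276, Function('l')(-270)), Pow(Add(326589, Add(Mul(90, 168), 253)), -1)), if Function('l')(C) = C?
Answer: Rational(226503, 170981) ≈ 1.3247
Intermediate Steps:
Mul(Add(453276, Function('l')(-270)), Pow(Add(326589, Add(Mul(90, 168), 253)), -1)) = Mul(Add(453276, -270), Pow(Add(326589, Add(Mul(90, 168), 253)), -1)) = Mul(453006, Pow(Add(326589, Add(15120, 253)), -1)) = Mul(453006, Pow(Add(326589, 15373), -1)) = Mul(453006, Pow(341962, -1)) = Mul(453006, Rational(1, 341962)) = Rational(226503, 170981)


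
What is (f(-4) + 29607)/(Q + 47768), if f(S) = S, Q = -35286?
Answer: 29603/12482 ≈ 2.3717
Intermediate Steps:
(f(-4) + 29607)/(Q + 47768) = (-4 + 29607)/(-35286 + 47768) = 29603/12482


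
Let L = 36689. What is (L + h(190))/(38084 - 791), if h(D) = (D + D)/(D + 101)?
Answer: 10676879/10852263 ≈ 0.98384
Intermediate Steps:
h(D) = 2*D/(101 + D) (h(D) = (2*D)/(101 + D) = 2*D/(101 + D))
(L + h(190))/(38084 - 791) = (36689 + 2*190/(101 + 190))/(38084 - 791) = (36689 + 2*190/291)/37293 = (36689 + 2*190*(1/291))*(1/37293) = (36689 + 380/291)*(1/37293) = (10676879/291)*(1/37293) = 10676879/10852263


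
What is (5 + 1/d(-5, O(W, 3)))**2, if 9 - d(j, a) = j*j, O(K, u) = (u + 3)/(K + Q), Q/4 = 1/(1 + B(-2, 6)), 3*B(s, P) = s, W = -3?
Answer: 6241/256 ≈ 24.379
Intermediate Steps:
B(s, P) = s/3
Q = 12 (Q = 4/(1 + (1/3)*(-2)) = 4/(1 - 2/3) = 4/(1/3) = 4*3 = 12)
O(K, u) = (3 + u)/(12 + K) (O(K, u) = (u + 3)/(K + 12) = (3 + u)/(12 + K))
d(j, a) = 9 - j**2 (d(j, a) = 9 - j*j = 9 - j**2)
(5 + 1/d(-5, O(W, 3)))**2 = (5 + 1/(9 - 1*(-5)**2))**2 = (5 + 1/(9 - 1*25))**2 = (5 + 1/(9 - 25))**2 = (5 + 1/(-16))**2 = (5 - 1/16)**2 = (79/16)**2 = 6241/256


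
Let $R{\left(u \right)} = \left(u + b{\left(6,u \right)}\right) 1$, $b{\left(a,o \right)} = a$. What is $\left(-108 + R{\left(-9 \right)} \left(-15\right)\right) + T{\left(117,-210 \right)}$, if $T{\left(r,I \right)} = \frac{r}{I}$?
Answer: $- \frac{4449}{70} \approx -63.557$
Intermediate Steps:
$R{\left(u \right)} = 6 + u$ ($R{\left(u \right)} = \left(u + 6\right) 1 = \left(6 + u\right) 1 = 6 + u$)
$\left(-108 + R{\left(-9 \right)} \left(-15\right)\right) + T{\left(117,-210 \right)} = \left(-108 + \left(6 - 9\right) \left(-15\right)\right) + \frac{117}{-210} = \left(-108 - -45\right) + 117 \left(- \frac{1}{210}\right) = \left(-108 + 45\right) - \frac{39}{70} = -63 - \frac{39}{70} = - \frac{4449}{70}$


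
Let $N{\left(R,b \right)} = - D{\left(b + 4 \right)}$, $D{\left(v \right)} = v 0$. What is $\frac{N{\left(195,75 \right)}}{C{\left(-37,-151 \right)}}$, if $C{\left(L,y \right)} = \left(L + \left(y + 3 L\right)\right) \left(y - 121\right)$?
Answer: $0$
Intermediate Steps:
$C{\left(L,y \right)} = \left(-121 + y\right) \left(y + 4 L\right)$ ($C{\left(L,y \right)} = \left(y + 4 L\right) \left(-121 + y\right) = \left(-121 + y\right) \left(y + 4 L\right)$)
$D{\left(v \right)} = 0$
$N{\left(R,b \right)} = 0$ ($N{\left(R,b \right)} = \left(-1\right) 0 = 0$)
$\frac{N{\left(195,75 \right)}}{C{\left(-37,-151 \right)}} = \frac{0}{\left(-151\right)^{2} - -17908 - -18271 + 4 \left(-37\right) \left(-151\right)} = \frac{0}{22801 + 17908 + 18271 + 22348} = \frac{0}{81328} = 0 \cdot \frac{1}{81328} = 0$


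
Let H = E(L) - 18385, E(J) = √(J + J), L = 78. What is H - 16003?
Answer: -34388 + 2*√39 ≈ -34376.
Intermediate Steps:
E(J) = √2*√J (E(J) = √(2*J) = √2*√J)
H = -18385 + 2*√39 (H = √2*√78 - 18385 = 2*√39 - 18385 = -18385 + 2*√39 ≈ -18373.)
H - 16003 = (-18385 + 2*√39) - 16003 = -34388 + 2*√39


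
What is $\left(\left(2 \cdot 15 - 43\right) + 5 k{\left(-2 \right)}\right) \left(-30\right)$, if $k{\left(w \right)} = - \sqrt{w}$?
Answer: $390 + 150 i \sqrt{2} \approx 390.0 + 212.13 i$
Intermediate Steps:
$\left(\left(2 \cdot 15 - 43\right) + 5 k{\left(-2 \right)}\right) \left(-30\right) = \left(\left(2 \cdot 15 - 43\right) + 5 \left(- \sqrt{-2}\right)\right) \left(-30\right) = \left(\left(30 - 43\right) + 5 \left(- i \sqrt{2}\right)\right) \left(-30\right) = \left(-13 + 5 \left(- i \sqrt{2}\right)\right) \left(-30\right) = \left(-13 - 5 i \sqrt{2}\right) \left(-30\right) = 390 + 150 i \sqrt{2}$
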